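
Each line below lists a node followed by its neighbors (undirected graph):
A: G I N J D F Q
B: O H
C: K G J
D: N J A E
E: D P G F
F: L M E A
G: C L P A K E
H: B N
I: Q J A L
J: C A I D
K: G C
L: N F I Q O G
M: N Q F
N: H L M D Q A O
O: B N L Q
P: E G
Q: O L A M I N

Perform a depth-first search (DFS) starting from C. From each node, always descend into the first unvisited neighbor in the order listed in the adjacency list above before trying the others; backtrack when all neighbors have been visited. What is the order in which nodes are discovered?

C -> K -> G -> L -> N -> H -> B -> O -> Q -> A -> I -> J -> D -> E -> P -> F -> M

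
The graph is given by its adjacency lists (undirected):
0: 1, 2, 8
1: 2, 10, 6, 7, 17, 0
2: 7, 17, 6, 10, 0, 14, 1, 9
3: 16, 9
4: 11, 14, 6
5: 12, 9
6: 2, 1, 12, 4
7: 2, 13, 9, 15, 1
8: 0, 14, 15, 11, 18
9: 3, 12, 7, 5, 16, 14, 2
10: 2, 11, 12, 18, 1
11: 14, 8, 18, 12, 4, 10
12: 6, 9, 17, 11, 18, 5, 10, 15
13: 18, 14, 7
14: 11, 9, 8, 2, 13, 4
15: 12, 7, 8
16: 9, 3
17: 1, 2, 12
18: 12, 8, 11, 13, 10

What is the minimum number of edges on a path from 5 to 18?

2

Level 0: 5
Level 1: 9, 12
Level 2: 2, 3, 6, 7, 10, 11, 14, 15, 16, 17, 18
Level 3: 0, 1, 4, 8, 13
18 first appears at level 2.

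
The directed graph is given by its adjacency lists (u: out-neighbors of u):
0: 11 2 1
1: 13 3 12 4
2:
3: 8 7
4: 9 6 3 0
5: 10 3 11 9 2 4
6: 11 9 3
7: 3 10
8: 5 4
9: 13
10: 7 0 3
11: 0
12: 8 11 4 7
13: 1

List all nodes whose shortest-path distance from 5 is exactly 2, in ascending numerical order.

0, 6, 7, 8, 13

Level 0: 5
Level 1: 2, 3, 4, 9, 10, 11
Level 2: 0, 6, 7, 8, 13
Level 3: 1
Level 4: 12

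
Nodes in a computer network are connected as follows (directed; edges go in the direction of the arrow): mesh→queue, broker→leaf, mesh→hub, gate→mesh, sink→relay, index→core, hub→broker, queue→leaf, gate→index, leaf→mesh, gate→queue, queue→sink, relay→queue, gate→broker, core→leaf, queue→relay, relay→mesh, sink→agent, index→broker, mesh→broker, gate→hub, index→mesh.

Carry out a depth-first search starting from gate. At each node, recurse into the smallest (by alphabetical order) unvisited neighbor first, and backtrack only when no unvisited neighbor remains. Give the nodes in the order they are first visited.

Visit gate
gate → broker
broker → leaf
leaf → mesh
mesh → hub
mesh → queue
queue → relay
queue → sink
sink → agent
gate → index
index → core

gate broker leaf mesh hub queue relay sink agent index core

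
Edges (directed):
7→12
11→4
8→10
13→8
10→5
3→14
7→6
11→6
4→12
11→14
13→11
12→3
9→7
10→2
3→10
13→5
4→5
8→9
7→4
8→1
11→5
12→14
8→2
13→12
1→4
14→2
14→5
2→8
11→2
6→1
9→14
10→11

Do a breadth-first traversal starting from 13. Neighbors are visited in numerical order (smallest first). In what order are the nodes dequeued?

Visit 13; enqueue 5, 8, 11, 12 → queue [5, 8, 11, 12]
Visit 5 → queue [8, 11, 12]
Visit 8; enqueue 1, 2, 9, 10 → queue [11, 12, 1, 2, 9, 10]
Visit 11; enqueue 4, 6, 14 → queue [12, 1, 2, 9, 10, 4, 6, 14]
Visit 12; enqueue 3 → queue [1, 2, 9, 10, 4, 6, 14, 3]
Visit 1 → queue [2, 9, 10, 4, 6, 14, 3]
Visit 2 → queue [9, 10, 4, 6, 14, 3]
Visit 9; enqueue 7 → queue [10, 4, 6, 14, 3, 7]
Visit 10 → queue [4, 6, 14, 3, 7]
Visit 4 → queue [6, 14, 3, 7]
Visit 6 → queue [14, 3, 7]
Visit 14 → queue [3, 7]
Visit 3 → queue [7]
Visit 7 → queue []

13 → 5 → 8 → 11 → 12 → 1 → 2 → 9 → 10 → 4 → 6 → 14 → 3 → 7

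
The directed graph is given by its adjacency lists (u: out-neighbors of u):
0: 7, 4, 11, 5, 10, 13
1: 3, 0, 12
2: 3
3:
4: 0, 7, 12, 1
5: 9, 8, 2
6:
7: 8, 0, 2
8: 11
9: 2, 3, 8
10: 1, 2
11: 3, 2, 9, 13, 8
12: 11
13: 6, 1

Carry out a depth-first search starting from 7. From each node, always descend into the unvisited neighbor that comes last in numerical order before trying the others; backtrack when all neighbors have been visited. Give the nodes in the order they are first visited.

7 -> 8 -> 11 -> 13 -> 6 -> 1 -> 12 -> 3 -> 0 -> 10 -> 2 -> 5 -> 9 -> 4

Visit 7
7 → 8
8 → 11
11 → 13
13 → 6
13 → 1
1 → 12
1 → 3
1 → 0
0 → 10
10 → 2
0 → 5
5 → 9
0 → 4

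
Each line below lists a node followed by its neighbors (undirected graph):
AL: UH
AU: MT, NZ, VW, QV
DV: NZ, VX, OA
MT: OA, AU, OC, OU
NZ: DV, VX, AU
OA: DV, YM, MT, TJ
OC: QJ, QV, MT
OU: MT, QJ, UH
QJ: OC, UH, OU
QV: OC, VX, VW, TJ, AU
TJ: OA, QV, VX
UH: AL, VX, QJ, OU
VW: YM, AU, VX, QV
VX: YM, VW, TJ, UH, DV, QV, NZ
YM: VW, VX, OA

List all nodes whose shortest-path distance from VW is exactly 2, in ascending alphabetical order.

DV, MT, NZ, OA, OC, TJ, UH

Level 0: VW
Level 1: AU, QV, VX, YM
Level 2: DV, MT, NZ, OA, OC, TJ, UH
Level 3: AL, OU, QJ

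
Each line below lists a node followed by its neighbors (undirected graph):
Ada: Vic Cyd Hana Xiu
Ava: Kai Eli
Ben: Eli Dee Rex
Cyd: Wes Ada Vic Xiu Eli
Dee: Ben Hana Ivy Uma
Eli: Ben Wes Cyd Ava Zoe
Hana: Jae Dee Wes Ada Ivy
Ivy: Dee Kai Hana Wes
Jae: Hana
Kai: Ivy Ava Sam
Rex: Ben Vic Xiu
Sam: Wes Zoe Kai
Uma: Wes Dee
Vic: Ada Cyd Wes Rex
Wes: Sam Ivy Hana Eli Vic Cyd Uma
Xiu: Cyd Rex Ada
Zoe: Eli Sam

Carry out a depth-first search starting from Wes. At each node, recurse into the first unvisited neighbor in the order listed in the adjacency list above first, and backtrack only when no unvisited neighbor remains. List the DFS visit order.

Wes → Sam → Zoe → Eli → Ben → Dee → Hana → Jae → Ada → Vic → Cyd → Xiu → Rex → Ivy → Kai → Ava → Uma

Visit Wes
Wes → Sam
Sam → Zoe
Zoe → Eli
Eli → Ben
Ben → Dee
Dee → Hana
Hana → Jae
Hana → Ada
Ada → Vic
Vic → Cyd
Cyd → Xiu
Xiu → Rex
Hana → Ivy
Ivy → Kai
Kai → Ava
Dee → Uma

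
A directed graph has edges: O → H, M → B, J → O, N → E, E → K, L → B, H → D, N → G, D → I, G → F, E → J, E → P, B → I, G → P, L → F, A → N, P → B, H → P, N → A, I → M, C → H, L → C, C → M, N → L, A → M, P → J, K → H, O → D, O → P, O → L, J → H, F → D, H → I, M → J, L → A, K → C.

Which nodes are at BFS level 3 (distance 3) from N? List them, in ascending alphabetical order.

Level 0: N
Level 1: A, E, G, L
Level 2: B, C, F, J, K, M, P
Level 3: D, H, I, O

D, H, I, O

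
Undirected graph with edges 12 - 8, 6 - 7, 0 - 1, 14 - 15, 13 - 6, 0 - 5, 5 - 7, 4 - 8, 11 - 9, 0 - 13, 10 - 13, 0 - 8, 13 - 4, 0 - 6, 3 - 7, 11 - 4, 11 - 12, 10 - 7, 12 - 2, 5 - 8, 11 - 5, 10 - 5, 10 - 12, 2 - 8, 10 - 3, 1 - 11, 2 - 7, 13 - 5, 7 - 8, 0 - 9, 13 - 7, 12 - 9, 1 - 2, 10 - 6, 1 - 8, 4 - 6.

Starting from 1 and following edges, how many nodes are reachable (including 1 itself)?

14

BFS from 1 visits: 1, 11, 8, 2, 0, 12, 9, 5, 4, 7, 13, 6, 10, 3
Reachable nodes: 14 of 16 total.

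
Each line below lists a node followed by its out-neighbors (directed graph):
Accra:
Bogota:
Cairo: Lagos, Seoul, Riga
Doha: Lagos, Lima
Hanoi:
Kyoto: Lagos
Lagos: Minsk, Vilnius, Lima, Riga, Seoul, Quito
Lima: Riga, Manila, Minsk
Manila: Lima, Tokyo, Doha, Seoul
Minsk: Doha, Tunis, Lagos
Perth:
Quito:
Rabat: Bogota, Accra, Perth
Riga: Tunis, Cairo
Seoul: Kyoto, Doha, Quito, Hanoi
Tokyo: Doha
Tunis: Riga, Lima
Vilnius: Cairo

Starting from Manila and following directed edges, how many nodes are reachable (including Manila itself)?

14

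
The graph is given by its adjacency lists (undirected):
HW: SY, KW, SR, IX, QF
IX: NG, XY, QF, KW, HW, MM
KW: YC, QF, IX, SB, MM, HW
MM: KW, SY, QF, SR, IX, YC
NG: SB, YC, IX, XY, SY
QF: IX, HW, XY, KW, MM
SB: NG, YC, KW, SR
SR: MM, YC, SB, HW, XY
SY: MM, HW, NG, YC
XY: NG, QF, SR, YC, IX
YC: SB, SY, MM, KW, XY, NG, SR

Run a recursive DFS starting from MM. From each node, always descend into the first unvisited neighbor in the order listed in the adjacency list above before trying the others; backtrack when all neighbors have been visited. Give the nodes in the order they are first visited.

MM → KW → YC → SB → NG → IX → XY → QF → HW → SY → SR

Visit MM
MM → KW
KW → YC
YC → SB
SB → NG
NG → IX
IX → XY
XY → QF
QF → HW
HW → SY
HW → SR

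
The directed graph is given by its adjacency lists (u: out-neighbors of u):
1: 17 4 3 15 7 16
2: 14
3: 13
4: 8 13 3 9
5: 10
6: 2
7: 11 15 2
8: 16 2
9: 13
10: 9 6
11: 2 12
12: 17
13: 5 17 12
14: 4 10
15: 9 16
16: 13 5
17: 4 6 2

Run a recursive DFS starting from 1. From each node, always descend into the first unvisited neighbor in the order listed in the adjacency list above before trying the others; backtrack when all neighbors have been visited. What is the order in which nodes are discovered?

1 → 17 → 4 → 8 → 16 → 13 → 5 → 10 → 9 → 6 → 2 → 14 → 12 → 3 → 15 → 7 → 11

Visit 1
1 → 17
17 → 4
4 → 8
8 → 16
16 → 13
13 → 5
5 → 10
10 → 9
10 → 6
6 → 2
2 → 14
13 → 12
4 → 3
1 → 15
1 → 7
7 → 11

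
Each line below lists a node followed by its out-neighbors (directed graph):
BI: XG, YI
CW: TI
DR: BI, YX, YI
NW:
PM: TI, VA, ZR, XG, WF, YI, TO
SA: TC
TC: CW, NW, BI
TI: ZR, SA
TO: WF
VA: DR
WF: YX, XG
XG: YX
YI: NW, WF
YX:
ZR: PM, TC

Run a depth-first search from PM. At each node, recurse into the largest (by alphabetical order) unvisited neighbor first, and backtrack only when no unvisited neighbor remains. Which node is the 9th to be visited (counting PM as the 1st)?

YI

Visit PM
PM → ZR
ZR → TC
TC → NW
TC → CW
CW → TI
TI → SA
TC → BI
BI → YI
YI → WF
WF → YX
WF → XG
PM → VA
VA → DR
PM → TO

Visit order: PM, ZR, TC, NW, CW, TI, SA, BI, YI, WF, YX, XG, VA, DR, TO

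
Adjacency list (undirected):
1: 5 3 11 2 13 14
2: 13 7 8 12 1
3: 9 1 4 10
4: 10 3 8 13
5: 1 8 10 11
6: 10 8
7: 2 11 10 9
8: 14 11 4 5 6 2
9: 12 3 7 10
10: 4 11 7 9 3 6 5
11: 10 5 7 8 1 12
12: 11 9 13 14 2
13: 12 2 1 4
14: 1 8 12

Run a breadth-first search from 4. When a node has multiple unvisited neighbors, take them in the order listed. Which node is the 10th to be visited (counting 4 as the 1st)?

5

Visit 4; enqueue 10, 3, 8, 13 → queue [10, 3, 8, 13]
Visit 10; enqueue 11, 7, 9, 6, 5 → queue [3, 8, 13, 11, 7, 9, 6, 5]
Visit 3; enqueue 1 → queue [8, 13, 11, 7, 9, 6, 5, 1]
Visit 8; enqueue 14, 2 → queue [13, 11, 7, 9, 6, 5, 1, 14, 2]
Visit 13; enqueue 12 → queue [11, 7, 9, 6, 5, 1, 14, 2, 12]
Visit 11 → queue [7, 9, 6, 5, 1, 14, 2, 12]
Visit 7 → queue [9, 6, 5, 1, 14, 2, 12]
Visit 9 → queue [6, 5, 1, 14, 2, 12]
Visit 6 → queue [5, 1, 14, 2, 12]
Visit 5 → queue [1, 14, 2, 12]
Visit 1 → queue [14, 2, 12]
Visit 14 → queue [2, 12]
Visit 2 → queue [12]
Visit 12 → queue []

Visit order: 4, 10, 3, 8, 13, 11, 7, 9, 6, 5, 1, 14, 2, 12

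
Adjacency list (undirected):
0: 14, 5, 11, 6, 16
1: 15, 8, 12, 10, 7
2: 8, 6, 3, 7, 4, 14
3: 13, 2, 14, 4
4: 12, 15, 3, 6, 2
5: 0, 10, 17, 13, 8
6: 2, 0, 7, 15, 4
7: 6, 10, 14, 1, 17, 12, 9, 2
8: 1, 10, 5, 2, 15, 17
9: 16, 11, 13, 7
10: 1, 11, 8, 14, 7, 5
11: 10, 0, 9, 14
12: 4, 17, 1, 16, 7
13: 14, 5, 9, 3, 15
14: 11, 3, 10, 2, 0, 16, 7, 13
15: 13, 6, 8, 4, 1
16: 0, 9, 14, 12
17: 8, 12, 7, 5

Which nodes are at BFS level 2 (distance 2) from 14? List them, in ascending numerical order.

Level 0: 14
Level 1: 0, 2, 3, 7, 10, 11, 13, 16
Level 2: 1, 4, 5, 6, 8, 9, 12, 15, 17

1, 4, 5, 6, 8, 9, 12, 15, 17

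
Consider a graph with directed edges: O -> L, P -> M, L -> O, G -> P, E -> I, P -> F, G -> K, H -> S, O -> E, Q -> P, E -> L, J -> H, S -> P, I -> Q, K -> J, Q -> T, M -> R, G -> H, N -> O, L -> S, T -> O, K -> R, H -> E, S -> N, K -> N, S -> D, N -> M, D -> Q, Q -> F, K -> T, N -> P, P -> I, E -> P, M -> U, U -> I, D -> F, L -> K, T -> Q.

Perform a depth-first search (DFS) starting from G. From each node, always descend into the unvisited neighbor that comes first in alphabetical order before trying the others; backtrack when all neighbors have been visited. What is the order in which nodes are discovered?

G → H → E → I → Q → F → P → M → R → U → T → O → L → K → J → N → S → D

Visit G
G → H
H → E
E → I
I → Q
Q → F
Q → P
P → M
M → R
M → U
Q → T
T → O
O → L
L → K
K → J
K → N
L → S
S → D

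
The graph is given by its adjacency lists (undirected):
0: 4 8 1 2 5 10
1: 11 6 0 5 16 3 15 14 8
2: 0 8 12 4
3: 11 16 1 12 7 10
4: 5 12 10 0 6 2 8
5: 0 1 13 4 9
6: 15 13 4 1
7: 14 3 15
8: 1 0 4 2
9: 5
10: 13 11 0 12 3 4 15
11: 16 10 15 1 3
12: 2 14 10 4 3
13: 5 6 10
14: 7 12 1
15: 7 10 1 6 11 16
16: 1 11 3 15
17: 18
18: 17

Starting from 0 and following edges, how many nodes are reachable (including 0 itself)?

BFS from 0 visits: 0, 1, 2, 4, 5, 8, 10, 3, 6, 11, 14, 15, 16, 12, 9, 13, 7
Reachable nodes: 17 of 19 total.

17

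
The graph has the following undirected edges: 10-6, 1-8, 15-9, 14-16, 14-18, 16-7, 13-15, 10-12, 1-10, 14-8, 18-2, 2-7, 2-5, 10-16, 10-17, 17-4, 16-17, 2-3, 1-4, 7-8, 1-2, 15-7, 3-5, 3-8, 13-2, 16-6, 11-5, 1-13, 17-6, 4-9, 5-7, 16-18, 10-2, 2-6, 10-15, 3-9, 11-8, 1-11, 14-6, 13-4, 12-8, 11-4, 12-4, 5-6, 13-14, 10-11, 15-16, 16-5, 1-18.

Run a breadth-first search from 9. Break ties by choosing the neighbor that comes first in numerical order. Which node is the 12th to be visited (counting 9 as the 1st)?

17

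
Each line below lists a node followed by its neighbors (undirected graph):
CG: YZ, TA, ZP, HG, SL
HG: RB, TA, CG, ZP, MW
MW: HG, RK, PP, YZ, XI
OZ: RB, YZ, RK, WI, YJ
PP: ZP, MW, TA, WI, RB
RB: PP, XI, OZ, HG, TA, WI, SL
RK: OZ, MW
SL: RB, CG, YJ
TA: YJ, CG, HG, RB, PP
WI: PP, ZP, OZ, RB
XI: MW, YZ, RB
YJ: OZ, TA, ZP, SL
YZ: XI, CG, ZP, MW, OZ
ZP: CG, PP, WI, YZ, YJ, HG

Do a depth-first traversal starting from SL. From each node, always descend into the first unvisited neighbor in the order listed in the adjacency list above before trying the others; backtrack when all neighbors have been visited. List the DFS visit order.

SL RB PP ZP CG YZ XI MW HG TA YJ OZ RK WI

Visit SL
SL → RB
RB → PP
PP → ZP
ZP → CG
CG → YZ
YZ → XI
XI → MW
MW → HG
HG → TA
TA → YJ
YJ → OZ
OZ → RK
OZ → WI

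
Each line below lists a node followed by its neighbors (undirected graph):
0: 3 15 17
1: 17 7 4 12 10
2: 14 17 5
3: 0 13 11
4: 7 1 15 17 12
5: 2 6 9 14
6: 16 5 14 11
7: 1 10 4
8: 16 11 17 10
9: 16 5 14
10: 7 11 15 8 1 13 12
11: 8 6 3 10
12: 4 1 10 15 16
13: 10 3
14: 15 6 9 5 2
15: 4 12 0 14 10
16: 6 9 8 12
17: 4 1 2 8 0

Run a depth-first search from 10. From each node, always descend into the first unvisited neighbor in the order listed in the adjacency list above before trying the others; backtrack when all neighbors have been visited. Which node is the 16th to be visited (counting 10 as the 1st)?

Visit 10
10 → 7
7 → 1
1 → 17
17 → 4
4 → 15
15 → 12
12 → 16
16 → 6
6 → 5
5 → 2
2 → 14
14 → 9
6 → 11
11 → 8
11 → 3
3 → 0
3 → 13

Visit order: 10, 7, 1, 17, 4, 15, 12, 16, 6, 5, 2, 14, 9, 11, 8, 3, 0, 13

3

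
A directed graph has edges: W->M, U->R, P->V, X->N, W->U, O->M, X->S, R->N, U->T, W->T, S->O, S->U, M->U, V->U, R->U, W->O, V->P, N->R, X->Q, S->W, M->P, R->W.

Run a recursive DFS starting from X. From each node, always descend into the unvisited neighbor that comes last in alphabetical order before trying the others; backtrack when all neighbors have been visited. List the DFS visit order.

X S W U T R N O M P V Q

Visit X
X → S
S → W
W → U
U → T
U → R
R → N
W → O
O → M
M → P
P → V
X → Q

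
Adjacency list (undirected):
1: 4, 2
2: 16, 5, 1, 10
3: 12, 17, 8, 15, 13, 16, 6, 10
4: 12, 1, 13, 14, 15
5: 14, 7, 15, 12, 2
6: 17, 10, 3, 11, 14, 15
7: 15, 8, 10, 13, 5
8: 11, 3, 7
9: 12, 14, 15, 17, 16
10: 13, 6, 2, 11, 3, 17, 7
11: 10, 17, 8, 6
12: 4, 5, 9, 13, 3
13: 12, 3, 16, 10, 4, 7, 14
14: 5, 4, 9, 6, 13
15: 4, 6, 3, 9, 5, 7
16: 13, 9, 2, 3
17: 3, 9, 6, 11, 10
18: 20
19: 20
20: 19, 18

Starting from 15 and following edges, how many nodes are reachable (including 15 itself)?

17

BFS from 15 visits: 15, 4, 6, 3, 9, 5, 7, 12, 1, 13, 14, 17, 10, 11, 8, 16, 2
Reachable nodes: 17 of 20 total.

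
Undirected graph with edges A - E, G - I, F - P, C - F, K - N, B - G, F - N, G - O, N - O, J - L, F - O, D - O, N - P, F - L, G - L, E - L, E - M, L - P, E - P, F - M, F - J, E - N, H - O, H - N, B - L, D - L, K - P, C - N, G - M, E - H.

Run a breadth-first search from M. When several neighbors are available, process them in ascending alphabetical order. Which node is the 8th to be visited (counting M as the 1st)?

N

Visit M; enqueue E, F, G → queue [E, F, G]
Visit E; enqueue A, H, L, N, P → queue [F, G, A, H, L, N, P]
Visit F; enqueue C, J, O → queue [G, A, H, L, N, P, C, J, O]
Visit G; enqueue B, I → queue [A, H, L, N, P, C, J, O, B, I]
Visit A → queue [H, L, N, P, C, J, O, B, I]
Visit H → queue [L, N, P, C, J, O, B, I]
Visit L; enqueue D → queue [N, P, C, J, O, B, I, D]
Visit N; enqueue K → queue [P, C, J, O, B, I, D, K]
Visit P → queue [C, J, O, B, I, D, K]
Visit C → queue [J, O, B, I, D, K]
Visit J → queue [O, B, I, D, K]
Visit O → queue [B, I, D, K]
Visit B → queue [I, D, K]
Visit I → queue [D, K]
Visit D → queue [K]
Visit K → queue []

Visit order: M, E, F, G, A, H, L, N, P, C, J, O, B, I, D, K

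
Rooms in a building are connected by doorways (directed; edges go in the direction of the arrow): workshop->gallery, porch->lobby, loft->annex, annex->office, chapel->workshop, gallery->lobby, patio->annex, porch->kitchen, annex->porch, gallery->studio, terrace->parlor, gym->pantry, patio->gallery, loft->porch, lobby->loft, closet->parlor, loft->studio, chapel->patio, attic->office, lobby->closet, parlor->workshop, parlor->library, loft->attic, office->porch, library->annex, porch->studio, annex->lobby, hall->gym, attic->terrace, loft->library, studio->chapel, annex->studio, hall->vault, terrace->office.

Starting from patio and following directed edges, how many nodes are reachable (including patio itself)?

16

BFS from patio visits: patio, annex, gallery, lobby, office, porch, studio, closet, loft, kitchen, chapel, parlor, attic, library, workshop, terrace
Reachable nodes: 16 of 20 total.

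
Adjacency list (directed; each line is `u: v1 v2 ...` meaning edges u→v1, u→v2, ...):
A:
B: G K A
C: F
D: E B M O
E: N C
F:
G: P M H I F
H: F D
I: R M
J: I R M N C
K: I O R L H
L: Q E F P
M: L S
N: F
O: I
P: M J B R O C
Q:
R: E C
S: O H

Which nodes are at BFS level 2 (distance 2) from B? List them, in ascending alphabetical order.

F, H, I, L, M, O, P, R

Level 0: B
Level 1: A, G, K
Level 2: F, H, I, L, M, O, P, R
Level 3: C, D, E, J, Q, S
Level 4: N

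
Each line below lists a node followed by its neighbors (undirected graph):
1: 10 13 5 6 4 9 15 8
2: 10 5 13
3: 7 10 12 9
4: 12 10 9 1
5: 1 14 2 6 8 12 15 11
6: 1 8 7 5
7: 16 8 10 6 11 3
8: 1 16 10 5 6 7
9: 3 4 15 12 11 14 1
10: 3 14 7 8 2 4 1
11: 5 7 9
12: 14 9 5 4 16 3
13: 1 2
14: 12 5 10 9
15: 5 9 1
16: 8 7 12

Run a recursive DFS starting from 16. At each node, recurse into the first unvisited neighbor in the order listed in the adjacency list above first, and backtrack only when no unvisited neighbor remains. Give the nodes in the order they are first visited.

Visit 16
16 → 8
8 → 1
1 → 10
10 → 3
3 → 7
7 → 6
6 → 5
5 → 14
14 → 12
12 → 9
9 → 4
9 → 15
9 → 11
5 → 2
2 → 13

16 8 1 10 3 7 6 5 14 12 9 4 15 11 2 13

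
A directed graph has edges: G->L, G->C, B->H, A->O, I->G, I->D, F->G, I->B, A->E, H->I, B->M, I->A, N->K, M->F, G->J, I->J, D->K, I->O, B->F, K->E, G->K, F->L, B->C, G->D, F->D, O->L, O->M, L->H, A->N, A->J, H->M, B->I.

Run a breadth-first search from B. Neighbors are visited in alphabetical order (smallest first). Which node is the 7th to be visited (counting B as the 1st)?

Visit B; enqueue C, F, H, I, M → queue [C, F, H, I, M]
Visit C → queue [F, H, I, M]
Visit F; enqueue D, G, L → queue [H, I, M, D, G, L]
Visit H → queue [I, M, D, G, L]
Visit I; enqueue A, J, O → queue [M, D, G, L, A, J, O]
Visit M → queue [D, G, L, A, J, O]
Visit D; enqueue K → queue [G, L, A, J, O, K]
Visit G → queue [L, A, J, O, K]
Visit L → queue [A, J, O, K]
Visit A; enqueue E, N → queue [J, O, K, E, N]
Visit J → queue [O, K, E, N]
Visit O → queue [K, E, N]
Visit K → queue [E, N]
Visit E → queue [N]
Visit N → queue []

Visit order: B, C, F, H, I, M, D, G, L, A, J, O, K, E, N

D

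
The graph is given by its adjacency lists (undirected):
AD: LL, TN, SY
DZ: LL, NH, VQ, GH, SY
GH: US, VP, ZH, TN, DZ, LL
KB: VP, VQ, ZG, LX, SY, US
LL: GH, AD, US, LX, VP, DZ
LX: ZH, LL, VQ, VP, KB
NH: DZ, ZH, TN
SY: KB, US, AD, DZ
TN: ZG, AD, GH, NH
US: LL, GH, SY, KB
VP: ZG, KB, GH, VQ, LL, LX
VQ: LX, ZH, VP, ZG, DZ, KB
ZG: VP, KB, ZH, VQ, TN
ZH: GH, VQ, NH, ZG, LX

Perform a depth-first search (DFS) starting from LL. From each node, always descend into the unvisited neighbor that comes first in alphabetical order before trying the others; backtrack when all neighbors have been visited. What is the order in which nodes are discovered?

Visit LL
LL → AD
AD → SY
SY → DZ
DZ → GH
GH → TN
TN → NH
NH → ZH
ZH → LX
LX → KB
KB → US
KB → VP
VP → VQ
VQ → ZG

LL, AD, SY, DZ, GH, TN, NH, ZH, LX, KB, US, VP, VQ, ZG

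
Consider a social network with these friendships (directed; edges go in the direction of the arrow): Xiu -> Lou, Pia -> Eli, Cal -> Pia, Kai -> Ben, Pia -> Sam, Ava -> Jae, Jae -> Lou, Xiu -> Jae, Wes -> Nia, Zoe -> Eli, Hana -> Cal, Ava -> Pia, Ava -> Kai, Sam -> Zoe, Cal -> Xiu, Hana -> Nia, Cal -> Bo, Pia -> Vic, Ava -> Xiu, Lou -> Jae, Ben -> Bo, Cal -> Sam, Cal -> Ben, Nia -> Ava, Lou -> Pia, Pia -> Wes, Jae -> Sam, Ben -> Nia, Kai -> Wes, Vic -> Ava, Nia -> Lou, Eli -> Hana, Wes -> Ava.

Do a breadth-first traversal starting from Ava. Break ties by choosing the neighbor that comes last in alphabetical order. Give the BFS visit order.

Visit Ava; enqueue Xiu, Pia, Kai, Jae → queue [Xiu, Pia, Kai, Jae]
Visit Xiu; enqueue Lou → queue [Pia, Kai, Jae, Lou]
Visit Pia; enqueue Wes, Vic, Sam, Eli → queue [Kai, Jae, Lou, Wes, Vic, Sam, Eli]
Visit Kai; enqueue Ben → queue [Jae, Lou, Wes, Vic, Sam, Eli, Ben]
Visit Jae → queue [Lou, Wes, Vic, Sam, Eli, Ben]
Visit Lou → queue [Wes, Vic, Sam, Eli, Ben]
Visit Wes; enqueue Nia → queue [Vic, Sam, Eli, Ben, Nia]
Visit Vic → queue [Sam, Eli, Ben, Nia]
Visit Sam; enqueue Zoe → queue [Eli, Ben, Nia, Zoe]
Visit Eli; enqueue Hana → queue [Ben, Nia, Zoe, Hana]
Visit Ben; enqueue Bo → queue [Nia, Zoe, Hana, Bo]
Visit Nia → queue [Zoe, Hana, Bo]
Visit Zoe → queue [Hana, Bo]
Visit Hana; enqueue Cal → queue [Bo, Cal]
Visit Bo → queue [Cal]
Visit Cal → queue []

Ava → Xiu → Pia → Kai → Jae → Lou → Wes → Vic → Sam → Eli → Ben → Nia → Zoe → Hana → Bo → Cal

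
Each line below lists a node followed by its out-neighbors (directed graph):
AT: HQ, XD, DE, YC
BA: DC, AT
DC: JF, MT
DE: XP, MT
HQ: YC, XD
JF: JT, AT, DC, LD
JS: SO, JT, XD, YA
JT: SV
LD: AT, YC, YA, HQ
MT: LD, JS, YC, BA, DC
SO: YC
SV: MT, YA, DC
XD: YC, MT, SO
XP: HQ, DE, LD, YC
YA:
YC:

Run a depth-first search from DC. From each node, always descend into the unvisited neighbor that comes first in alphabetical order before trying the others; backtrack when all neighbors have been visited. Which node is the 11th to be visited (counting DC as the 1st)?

SO

Visit DC
DC → JF
JF → AT
AT → DE
DE → MT
MT → BA
MT → JS
JS → JT
JT → SV
SV → YA
JS → SO
SO → YC
JS → XD
MT → LD
LD → HQ
DE → XP

Visit order: DC, JF, AT, DE, MT, BA, JS, JT, SV, YA, SO, YC, XD, LD, HQ, XP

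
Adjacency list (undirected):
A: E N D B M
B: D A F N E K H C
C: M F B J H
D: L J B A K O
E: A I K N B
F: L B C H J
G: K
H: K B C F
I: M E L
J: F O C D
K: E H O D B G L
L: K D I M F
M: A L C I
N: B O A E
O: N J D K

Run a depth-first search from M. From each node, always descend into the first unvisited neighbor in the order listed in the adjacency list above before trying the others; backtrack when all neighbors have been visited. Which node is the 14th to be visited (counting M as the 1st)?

N

Visit M
M → A
A → E
E → I
I → L
L → K
K → H
H → B
B → D
D → J
J → F
F → C
J → O
O → N
K → G

Visit order: M, A, E, I, L, K, H, B, D, J, F, C, O, N, G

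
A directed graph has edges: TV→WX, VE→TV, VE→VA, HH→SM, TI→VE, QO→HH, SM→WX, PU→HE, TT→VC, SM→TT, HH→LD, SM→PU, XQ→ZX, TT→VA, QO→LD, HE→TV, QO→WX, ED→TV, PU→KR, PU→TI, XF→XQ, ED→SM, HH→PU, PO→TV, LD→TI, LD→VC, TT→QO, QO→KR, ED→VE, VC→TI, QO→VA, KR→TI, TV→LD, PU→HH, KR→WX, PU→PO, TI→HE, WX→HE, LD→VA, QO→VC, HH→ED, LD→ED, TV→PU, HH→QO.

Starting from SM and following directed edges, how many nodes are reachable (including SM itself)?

BFS from SM visits: SM, WX, TT, PU, HE, VC, VA, QO, TI, PO, KR, HH, TV, LD, VE, ED
Reachable nodes: 16 of 19 total.

16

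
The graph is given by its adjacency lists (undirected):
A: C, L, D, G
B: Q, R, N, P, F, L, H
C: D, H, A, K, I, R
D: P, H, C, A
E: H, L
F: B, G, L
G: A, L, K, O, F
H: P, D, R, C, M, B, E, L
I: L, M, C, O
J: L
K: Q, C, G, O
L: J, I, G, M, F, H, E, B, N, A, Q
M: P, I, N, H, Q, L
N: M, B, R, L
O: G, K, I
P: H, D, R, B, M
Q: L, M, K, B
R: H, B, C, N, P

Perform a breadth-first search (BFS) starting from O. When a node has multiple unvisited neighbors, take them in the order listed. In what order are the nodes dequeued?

Visit O; enqueue G, K, I → queue [G, K, I]
Visit G; enqueue A, L, F → queue [K, I, A, L, F]
Visit K; enqueue Q, C → queue [I, A, L, F, Q, C]
Visit I; enqueue M → queue [A, L, F, Q, C, M]
Visit A; enqueue D → queue [L, F, Q, C, M, D]
Visit L; enqueue J, H, E, B, N → queue [F, Q, C, M, D, J, H, E, B, N]
Visit F → queue [Q, C, M, D, J, H, E, B, N]
Visit Q → queue [C, M, D, J, H, E, B, N]
Visit C; enqueue R → queue [M, D, J, H, E, B, N, R]
Visit M; enqueue P → queue [D, J, H, E, B, N, R, P]
Visit D → queue [J, H, E, B, N, R, P]
Visit J → queue [H, E, B, N, R, P]
Visit H → queue [E, B, N, R, P]
Visit E → queue [B, N, R, P]
Visit B → queue [N, R, P]
Visit N → queue [R, P]
Visit R → queue [P]
Visit P → queue []

O -> G -> K -> I -> A -> L -> F -> Q -> C -> M -> D -> J -> H -> E -> B -> N -> R -> P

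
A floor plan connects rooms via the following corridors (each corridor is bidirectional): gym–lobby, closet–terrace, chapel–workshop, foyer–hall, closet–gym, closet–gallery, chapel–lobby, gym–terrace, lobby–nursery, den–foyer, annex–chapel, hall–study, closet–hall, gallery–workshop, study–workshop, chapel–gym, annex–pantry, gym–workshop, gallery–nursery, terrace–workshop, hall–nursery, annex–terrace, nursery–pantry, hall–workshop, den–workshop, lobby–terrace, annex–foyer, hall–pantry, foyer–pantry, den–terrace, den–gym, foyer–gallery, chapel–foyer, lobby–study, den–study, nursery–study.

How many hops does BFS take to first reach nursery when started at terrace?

Level 0: terrace
Level 1: annex, closet, den, gym, lobby, workshop
Level 2: chapel, foyer, gallery, hall, nursery, pantry, study
nursery first appears at level 2.

2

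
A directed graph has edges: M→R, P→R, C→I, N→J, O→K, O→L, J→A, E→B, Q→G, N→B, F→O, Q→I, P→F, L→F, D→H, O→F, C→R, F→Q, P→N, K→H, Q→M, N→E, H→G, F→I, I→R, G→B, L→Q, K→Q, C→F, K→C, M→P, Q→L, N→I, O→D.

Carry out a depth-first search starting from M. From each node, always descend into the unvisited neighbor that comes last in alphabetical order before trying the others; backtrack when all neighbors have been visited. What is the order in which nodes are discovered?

M, R, P, N, J, A, I, E, B, F, Q, L, G, O, K, H, C, D

Visit M
M → R
M → P
P → N
N → J
J → A
N → I
N → E
E → B
P → F
F → Q
Q → L
Q → G
F → O
O → K
K → H
K → C
O → D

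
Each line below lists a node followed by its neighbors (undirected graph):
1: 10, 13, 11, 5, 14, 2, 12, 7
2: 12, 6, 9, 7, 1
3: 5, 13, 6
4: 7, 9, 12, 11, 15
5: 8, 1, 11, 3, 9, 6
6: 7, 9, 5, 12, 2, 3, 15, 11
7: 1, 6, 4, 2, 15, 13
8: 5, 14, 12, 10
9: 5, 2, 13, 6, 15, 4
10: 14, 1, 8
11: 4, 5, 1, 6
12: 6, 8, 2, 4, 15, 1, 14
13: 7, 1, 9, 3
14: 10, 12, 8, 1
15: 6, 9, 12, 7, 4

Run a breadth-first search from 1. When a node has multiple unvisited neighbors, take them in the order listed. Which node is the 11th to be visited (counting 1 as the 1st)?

Visit 1; enqueue 10, 13, 11, 5, 14, 2, 12, 7 → queue [10, 13, 11, 5, 14, 2, 12, 7]
Visit 10; enqueue 8 → queue [13, 11, 5, 14, 2, 12, 7, 8]
Visit 13; enqueue 9, 3 → queue [11, 5, 14, 2, 12, 7, 8, 9, 3]
Visit 11; enqueue 4, 6 → queue [5, 14, 2, 12, 7, 8, 9, 3, 4, 6]
Visit 5 → queue [14, 2, 12, 7, 8, 9, 3, 4, 6]
Visit 14 → queue [2, 12, 7, 8, 9, 3, 4, 6]
Visit 2 → queue [12, 7, 8, 9, 3, 4, 6]
Visit 12; enqueue 15 → queue [7, 8, 9, 3, 4, 6, 15]
Visit 7 → queue [8, 9, 3, 4, 6, 15]
Visit 8 → queue [9, 3, 4, 6, 15]
Visit 9 → queue [3, 4, 6, 15]
Visit 3 → queue [4, 6, 15]
Visit 4 → queue [6, 15]
Visit 6 → queue [15]
Visit 15 → queue []

Visit order: 1, 10, 13, 11, 5, 14, 2, 12, 7, 8, 9, 3, 4, 6, 15

9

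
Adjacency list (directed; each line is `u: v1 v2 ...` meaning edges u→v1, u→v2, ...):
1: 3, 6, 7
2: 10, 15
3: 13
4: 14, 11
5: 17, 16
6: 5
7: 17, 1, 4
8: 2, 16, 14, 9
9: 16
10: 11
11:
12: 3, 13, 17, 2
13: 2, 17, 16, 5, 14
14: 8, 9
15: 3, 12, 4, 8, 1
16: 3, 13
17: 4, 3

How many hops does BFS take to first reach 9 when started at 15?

2

Level 0: 15
Level 1: 1, 3, 4, 8, 12
Level 2: 2, 6, 7, 9, 11, 13, 14, 16, 17
Level 3: 5, 10
9 first appears at level 2.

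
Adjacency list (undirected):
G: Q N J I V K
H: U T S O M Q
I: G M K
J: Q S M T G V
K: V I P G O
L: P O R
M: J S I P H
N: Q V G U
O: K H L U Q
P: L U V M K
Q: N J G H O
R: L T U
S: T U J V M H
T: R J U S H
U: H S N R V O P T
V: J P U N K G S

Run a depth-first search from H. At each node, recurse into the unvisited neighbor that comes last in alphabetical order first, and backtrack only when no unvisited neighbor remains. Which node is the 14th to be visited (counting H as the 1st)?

I

Visit H
H → U
U → V
V → S
S → T
T → R
R → L
L → P
P → M
M → J
J → Q
Q → O
O → K
K → I
I → G
G → N

Visit order: H, U, V, S, T, R, L, P, M, J, Q, O, K, I, G, N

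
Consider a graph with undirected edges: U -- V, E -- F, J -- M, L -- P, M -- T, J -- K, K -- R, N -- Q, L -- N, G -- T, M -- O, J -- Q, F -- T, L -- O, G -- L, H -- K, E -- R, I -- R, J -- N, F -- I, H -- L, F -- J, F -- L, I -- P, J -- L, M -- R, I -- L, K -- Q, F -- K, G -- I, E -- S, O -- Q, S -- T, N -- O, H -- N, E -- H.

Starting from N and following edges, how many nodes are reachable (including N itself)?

BFS from N visits: N, Q, O, L, J, H, K, M, P, I, G, F, E, R, T, S
Reachable nodes: 16 of 18 total.

16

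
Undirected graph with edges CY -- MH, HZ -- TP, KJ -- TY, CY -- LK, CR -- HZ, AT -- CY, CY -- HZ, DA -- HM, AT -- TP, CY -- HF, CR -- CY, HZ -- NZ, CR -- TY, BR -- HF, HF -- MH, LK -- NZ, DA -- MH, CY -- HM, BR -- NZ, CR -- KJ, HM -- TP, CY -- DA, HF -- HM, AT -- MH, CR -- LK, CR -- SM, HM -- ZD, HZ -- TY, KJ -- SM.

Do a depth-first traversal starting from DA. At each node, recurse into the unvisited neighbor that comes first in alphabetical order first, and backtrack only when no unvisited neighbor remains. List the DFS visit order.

Visit DA
DA → CY
CY → AT
AT → MH
MH → HF
HF → BR
BR → NZ
NZ → HZ
HZ → CR
CR → KJ
KJ → SM
KJ → TY
CR → LK
HZ → TP
TP → HM
HM → ZD

DA, CY, AT, MH, HF, BR, NZ, HZ, CR, KJ, SM, TY, LK, TP, HM, ZD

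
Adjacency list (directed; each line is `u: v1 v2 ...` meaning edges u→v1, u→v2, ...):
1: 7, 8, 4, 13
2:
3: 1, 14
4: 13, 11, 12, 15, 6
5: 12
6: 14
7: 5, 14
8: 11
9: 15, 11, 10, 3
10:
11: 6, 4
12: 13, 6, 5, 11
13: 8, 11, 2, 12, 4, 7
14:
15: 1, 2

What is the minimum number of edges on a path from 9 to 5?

4

Level 0: 9
Level 1: 3, 10, 11, 15
Level 2: 1, 2, 4, 6, 14
Level 3: 7, 8, 12, 13
Level 4: 5
5 first appears at level 4.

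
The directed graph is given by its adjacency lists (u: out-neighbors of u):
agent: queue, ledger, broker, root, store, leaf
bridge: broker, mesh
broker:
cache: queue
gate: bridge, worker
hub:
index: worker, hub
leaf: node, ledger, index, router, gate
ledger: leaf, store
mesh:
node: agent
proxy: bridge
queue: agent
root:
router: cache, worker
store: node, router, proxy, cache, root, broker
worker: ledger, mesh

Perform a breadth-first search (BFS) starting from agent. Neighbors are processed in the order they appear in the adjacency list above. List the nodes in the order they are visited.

Visit agent; enqueue queue, ledger, broker, root, store, leaf → queue [queue, ledger, broker, root, store, leaf]
Visit queue → queue [ledger, broker, root, store, leaf]
Visit ledger → queue [broker, root, store, leaf]
Visit broker → queue [root, store, leaf]
Visit root → queue [store, leaf]
Visit store; enqueue node, router, proxy, cache → queue [leaf, node, router, proxy, cache]
Visit leaf; enqueue index, gate → queue [node, router, proxy, cache, index, gate]
Visit node → queue [router, proxy, cache, index, gate]
Visit router; enqueue worker → queue [proxy, cache, index, gate, worker]
Visit proxy; enqueue bridge → queue [cache, index, gate, worker, bridge]
Visit cache → queue [index, gate, worker, bridge]
Visit index; enqueue hub → queue [gate, worker, bridge, hub]
Visit gate → queue [worker, bridge, hub]
Visit worker; enqueue mesh → queue [bridge, hub, mesh]
Visit bridge → queue [hub, mesh]
Visit hub → queue [mesh]
Visit mesh → queue []

agent queue ledger broker root store leaf node router proxy cache index gate worker bridge hub mesh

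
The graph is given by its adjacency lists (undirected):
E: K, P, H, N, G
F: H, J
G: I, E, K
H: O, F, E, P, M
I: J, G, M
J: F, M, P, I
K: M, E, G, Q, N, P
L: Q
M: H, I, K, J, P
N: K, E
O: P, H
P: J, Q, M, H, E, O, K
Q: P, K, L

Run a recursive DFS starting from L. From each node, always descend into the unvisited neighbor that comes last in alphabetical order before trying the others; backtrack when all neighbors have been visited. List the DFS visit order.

Visit L
L → Q
Q → P
P → O
O → H
H → M
M → K
K → N
N → E
E → G
G → I
I → J
J → F

L -> Q -> P -> O -> H -> M -> K -> N -> E -> G -> I -> J -> F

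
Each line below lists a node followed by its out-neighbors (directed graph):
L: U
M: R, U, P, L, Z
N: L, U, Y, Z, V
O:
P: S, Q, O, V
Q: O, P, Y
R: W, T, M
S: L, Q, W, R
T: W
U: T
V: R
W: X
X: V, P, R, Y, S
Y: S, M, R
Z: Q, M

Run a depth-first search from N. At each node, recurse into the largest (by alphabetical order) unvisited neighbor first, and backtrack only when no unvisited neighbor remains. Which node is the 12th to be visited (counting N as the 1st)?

U

Visit N
N → Z
Z → Q
Q → Y
Y → S
S → W
W → X
X → V
V → R
R → T
R → M
M → U
M → P
P → O
M → L

Visit order: N, Z, Q, Y, S, W, X, V, R, T, M, U, P, O, L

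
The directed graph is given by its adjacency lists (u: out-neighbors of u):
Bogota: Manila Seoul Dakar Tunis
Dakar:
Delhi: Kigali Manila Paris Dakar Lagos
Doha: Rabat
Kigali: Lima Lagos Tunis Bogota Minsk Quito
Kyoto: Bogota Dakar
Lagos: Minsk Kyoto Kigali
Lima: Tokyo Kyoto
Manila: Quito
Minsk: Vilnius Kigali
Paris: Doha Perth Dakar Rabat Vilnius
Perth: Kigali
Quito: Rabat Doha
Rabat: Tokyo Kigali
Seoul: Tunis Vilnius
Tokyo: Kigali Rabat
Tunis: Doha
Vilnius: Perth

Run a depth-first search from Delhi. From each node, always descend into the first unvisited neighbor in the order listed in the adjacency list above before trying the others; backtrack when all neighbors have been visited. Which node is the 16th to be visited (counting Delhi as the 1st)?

Lagos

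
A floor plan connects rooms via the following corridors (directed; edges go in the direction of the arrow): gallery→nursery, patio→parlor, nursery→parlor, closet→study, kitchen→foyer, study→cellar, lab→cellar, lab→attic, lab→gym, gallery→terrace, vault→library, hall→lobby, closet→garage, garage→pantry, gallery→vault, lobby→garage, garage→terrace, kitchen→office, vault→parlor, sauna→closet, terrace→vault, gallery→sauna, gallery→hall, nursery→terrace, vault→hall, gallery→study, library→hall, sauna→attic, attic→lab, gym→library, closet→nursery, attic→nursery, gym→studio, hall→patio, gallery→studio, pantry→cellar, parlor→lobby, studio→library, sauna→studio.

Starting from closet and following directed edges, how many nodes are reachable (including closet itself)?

BFS from closet visits: closet, study, nursery, garage, cellar, terrace, parlor, pantry, vault, lobby, library, hall, patio
Reachable nodes: 13 of 22 total.

13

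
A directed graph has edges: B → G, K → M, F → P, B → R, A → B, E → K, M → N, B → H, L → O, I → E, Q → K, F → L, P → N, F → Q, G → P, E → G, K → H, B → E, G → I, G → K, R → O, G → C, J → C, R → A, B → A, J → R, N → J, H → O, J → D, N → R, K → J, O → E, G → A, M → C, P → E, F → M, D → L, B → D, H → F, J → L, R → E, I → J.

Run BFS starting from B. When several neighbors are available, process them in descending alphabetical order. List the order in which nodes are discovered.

B, R, H, G, E, D, A, O, F, P, K, I, C, L, Q, M, N, J

Visit B; enqueue R, H, G, E, D, A → queue [R, H, G, E, D, A]
Visit R; enqueue O → queue [H, G, E, D, A, O]
Visit H; enqueue F → queue [G, E, D, A, O, F]
Visit G; enqueue P, K, I, C → queue [E, D, A, O, F, P, K, I, C]
Visit E → queue [D, A, O, F, P, K, I, C]
Visit D; enqueue L → queue [A, O, F, P, K, I, C, L]
Visit A → queue [O, F, P, K, I, C, L]
Visit O → queue [F, P, K, I, C, L]
Visit F; enqueue Q, M → queue [P, K, I, C, L, Q, M]
Visit P; enqueue N → queue [K, I, C, L, Q, M, N]
Visit K; enqueue J → queue [I, C, L, Q, M, N, J]
Visit I → queue [C, L, Q, M, N, J]
Visit C → queue [L, Q, M, N, J]
Visit L → queue [Q, M, N, J]
Visit Q → queue [M, N, J]
Visit M → queue [N, J]
Visit N → queue [J]
Visit J → queue []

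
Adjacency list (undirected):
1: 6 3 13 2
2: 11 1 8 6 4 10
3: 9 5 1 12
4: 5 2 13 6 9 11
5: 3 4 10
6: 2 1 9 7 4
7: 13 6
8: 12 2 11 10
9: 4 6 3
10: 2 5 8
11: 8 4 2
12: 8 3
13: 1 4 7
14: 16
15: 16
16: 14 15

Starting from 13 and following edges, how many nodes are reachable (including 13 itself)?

13

BFS from 13 visits: 13, 7, 4, 1, 6, 11, 9, 5, 2, 3, 8, 10, 12
Reachable nodes: 13 of 16 total.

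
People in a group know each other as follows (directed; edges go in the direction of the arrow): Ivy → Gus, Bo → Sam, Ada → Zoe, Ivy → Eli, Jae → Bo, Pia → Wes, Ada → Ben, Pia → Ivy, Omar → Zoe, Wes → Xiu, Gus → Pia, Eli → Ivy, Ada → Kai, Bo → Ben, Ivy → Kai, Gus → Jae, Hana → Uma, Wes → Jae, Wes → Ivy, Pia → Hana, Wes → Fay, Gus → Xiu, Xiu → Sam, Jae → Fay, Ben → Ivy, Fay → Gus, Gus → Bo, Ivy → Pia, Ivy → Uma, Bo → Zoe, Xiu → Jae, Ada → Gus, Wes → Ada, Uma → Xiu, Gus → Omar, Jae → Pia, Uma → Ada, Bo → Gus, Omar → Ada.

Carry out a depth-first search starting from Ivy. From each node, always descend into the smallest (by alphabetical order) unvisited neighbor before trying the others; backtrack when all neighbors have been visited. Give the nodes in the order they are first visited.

Ivy, Eli, Gus, Bo, Ben, Sam, Zoe, Jae, Fay, Pia, Hana, Uma, Ada, Kai, Xiu, Wes, Omar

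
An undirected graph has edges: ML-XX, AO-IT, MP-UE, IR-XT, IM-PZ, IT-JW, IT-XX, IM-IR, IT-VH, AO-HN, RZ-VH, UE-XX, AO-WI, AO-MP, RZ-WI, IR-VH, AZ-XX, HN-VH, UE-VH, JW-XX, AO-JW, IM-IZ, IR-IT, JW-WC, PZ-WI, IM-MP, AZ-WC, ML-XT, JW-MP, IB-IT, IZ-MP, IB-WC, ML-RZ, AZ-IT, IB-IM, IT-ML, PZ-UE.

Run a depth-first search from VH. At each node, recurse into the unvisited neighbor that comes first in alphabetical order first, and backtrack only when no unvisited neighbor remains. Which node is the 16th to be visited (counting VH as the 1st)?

Visit VH
VH → HN
HN → AO
AO → IT
IT → AZ
AZ → WC
WC → IB
IB → IM
IM → IR
IR → XT
XT → ML
ML → RZ
RZ → WI
WI → PZ
PZ → UE
UE → MP
MP → IZ
MP → JW
JW → XX

Visit order: VH, HN, AO, IT, AZ, WC, IB, IM, IR, XT, ML, RZ, WI, PZ, UE, MP, IZ, JW, XX

MP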